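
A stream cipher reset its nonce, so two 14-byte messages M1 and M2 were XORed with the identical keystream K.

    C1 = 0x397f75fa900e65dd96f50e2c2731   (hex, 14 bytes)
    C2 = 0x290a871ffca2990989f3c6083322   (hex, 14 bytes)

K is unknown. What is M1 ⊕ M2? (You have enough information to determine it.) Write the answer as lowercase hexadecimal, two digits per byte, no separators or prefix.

1075f2e56cacfcd41f06c8241413

C1 ⊕ C2 = (M1 ⊕ K) ⊕ (M2 ⊕ K) = M1 ⊕ M2 — the shared key cancels under XOR.
 57 ⊕  41 =  16
127 ⊕  10 = 117
117 ⊕ 135 = 242
250 ⊕  31 = 229
144 ⊕ 252 = 108
 14 ⊕ 162 = 172
101 ⊕ 153 = 252
221 ⊕   9 = 212
150 ⊕ 137 =  31
245 ⊕ 243 =   6
 14 ⊕ 198 = 200
 44 ⊕   8 =  36
 39 ⊕  51 =  20
 49 ⊕  34 =  19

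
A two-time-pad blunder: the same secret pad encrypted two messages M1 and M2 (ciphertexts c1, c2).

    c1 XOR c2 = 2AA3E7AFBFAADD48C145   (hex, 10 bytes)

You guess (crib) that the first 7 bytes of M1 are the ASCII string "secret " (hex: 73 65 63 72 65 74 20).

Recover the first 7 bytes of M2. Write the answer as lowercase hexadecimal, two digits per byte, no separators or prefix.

59c684dddadefd

Since c1 ⊕ c2 = M1 ⊕ M2, XORing with the guessed M1 bytes yields the corresponding M2 bytes: M2 = (c1 ⊕ c2) ⊕ M1.
2a ^ 73 = 59
a3 ^ 65 = c6
e7 ^ 63 = 84
af ^ 72 = dd
bf ^ 65 = da
aa ^ 74 = de
dd ^ 20 = fd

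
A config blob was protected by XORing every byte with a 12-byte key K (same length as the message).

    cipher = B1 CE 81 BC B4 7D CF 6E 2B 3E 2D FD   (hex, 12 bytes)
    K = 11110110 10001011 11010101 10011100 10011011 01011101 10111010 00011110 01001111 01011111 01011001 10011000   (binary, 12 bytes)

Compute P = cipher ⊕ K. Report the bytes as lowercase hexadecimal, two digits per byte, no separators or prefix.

474554202f20757064617465

10110001 ⊕ 11110110 = 01000111
11001110 ⊕ 10001011 = 01000101
10000001 ⊕ 11010101 = 01010100
10111100 ⊕ 10011100 = 00100000
10110100 ⊕ 10011011 = 00101111
01111101 ⊕ 01011101 = 00100000
11001111 ⊕ 10111010 = 01110101
01101110 ⊕ 00011110 = 01110000
00101011 ⊕ 01001111 = 01100100
00111110 ⊕ 01011111 = 01100001
00101101 ⊕ 01011001 = 01110100
11111101 ⊕ 10011000 = 01100101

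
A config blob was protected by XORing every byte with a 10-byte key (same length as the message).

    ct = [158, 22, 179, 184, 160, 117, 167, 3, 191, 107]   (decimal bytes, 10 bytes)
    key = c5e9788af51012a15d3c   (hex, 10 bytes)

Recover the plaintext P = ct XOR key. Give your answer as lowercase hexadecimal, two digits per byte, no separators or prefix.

5bffcb325565b5a2e257

158 ^ 197 =  91
 22 ^ 233 = 255
179 ^ 120 = 203
184 ^ 138 =  50
160 ^ 245 =  85
117 ^  16 = 101
167 ^  18 = 181
  3 ^ 161 = 162
191 ^  93 = 226
107 ^  60 =  87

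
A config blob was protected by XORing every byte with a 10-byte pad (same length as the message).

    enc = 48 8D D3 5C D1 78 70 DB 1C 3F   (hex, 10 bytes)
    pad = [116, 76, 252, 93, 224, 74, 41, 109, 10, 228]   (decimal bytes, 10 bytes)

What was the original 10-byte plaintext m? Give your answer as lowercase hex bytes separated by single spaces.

48 ⊕ 74 = 3c
8d ⊕ 4c = c1
d3 ⊕ fc = 2f
5c ⊕ 5d = 01
d1 ⊕ e0 = 31
78 ⊕ 4a = 32
70 ⊕ 29 = 59
db ⊕ 6d = b6
1c ⊕ 0a = 16
3f ⊕ e4 = db

3c c1 2f 01 31 32 59 b6 16 db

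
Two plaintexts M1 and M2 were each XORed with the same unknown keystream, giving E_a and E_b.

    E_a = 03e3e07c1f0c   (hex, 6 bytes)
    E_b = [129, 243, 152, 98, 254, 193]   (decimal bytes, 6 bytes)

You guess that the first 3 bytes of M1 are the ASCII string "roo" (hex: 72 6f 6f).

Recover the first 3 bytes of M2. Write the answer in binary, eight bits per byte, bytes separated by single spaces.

First, E_a ⊕ E_b = (M1 ⊕ K) ⊕ (M2 ⊕ K) = M1 ⊕ M2, so the key drops out. Then M2 = (M1 ⊕ M2) ⊕ M1 over the first 3 bytes.
byte 0: (03 xor 81) xor 72 = 82 xor 72 = f0
byte 1: (e3 xor f3) xor 6f = 10 xor 6f = 7f
byte 2: (e0 xor 98) xor 6f = 78 xor 6f = 17

11110000 01111111 00010111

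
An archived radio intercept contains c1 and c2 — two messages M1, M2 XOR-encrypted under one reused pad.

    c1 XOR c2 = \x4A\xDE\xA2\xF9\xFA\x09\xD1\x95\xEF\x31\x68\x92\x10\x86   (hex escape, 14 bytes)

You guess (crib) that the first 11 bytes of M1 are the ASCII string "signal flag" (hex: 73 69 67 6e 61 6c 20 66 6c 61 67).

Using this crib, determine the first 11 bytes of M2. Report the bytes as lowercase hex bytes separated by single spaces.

39 b7 c5 97 9b 65 f1 f3 83 50 0f

Since c1 ⊕ c2 = M1 ⊕ M2, XORing with the guessed M1 bytes yields the corresponding M2 bytes: M2 = (c1 ⊕ c2) ⊕ M1.
4a ⊕ 73 = 39
de ⊕ 69 = b7
a2 ⊕ 67 = c5
f9 ⊕ 6e = 97
fa ⊕ 61 = 9b
09 ⊕ 6c = 65
d1 ⊕ 20 = f1
95 ⊕ 66 = f3
ef ⊕ 6c = 83
31 ⊕ 61 = 50
68 ⊕ 67 = 0f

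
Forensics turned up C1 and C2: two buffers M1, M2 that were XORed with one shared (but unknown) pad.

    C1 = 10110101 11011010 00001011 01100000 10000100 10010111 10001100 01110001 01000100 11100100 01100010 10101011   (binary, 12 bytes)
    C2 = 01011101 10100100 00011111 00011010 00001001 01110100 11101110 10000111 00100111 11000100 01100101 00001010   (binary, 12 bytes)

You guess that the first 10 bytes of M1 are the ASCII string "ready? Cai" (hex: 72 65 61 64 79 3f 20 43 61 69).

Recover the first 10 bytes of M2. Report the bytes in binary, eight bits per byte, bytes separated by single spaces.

10011010 00011011 01110101 00011110 11110100 11011100 01000010 10110101 00000010 01001001

First, C1 ⊕ C2 = (M1 ⊕ K) ⊕ (M2 ⊕ K) = M1 ⊕ M2, so the key drops out. Then M2 = (M1 ⊕ M2) ⊕ M1 over the first 10 bytes.
byte 0: (b5 XOR 5d) XOR 72 = e8 XOR 72 = 9a
byte 1: (da XOR a4) XOR 65 = 7e XOR 65 = 1b
byte 2: (0b XOR 1f) XOR 61 = 14 XOR 61 = 75
byte 3: (60 XOR 1a) XOR 64 = 7a XOR 64 = 1e
byte 4: (84 XOR 09) XOR 79 = 8d XOR 79 = f4
byte 5: (97 XOR 74) XOR 3f = e3 XOR 3f = dc
byte 6: (8c XOR ee) XOR 20 = 62 XOR 20 = 42
byte 7: (71 XOR 87) XOR 43 = f6 XOR 43 = b5
byte 8: (44 XOR 27) XOR 61 = 63 XOR 61 = 02
byte 9: (e4 XOR c4) XOR 69 = 20 XOR 69 = 49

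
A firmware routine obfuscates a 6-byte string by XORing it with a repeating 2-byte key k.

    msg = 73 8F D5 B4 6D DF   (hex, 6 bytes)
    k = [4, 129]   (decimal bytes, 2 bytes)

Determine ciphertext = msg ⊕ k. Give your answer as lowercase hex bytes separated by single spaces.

The 2-byte key repeats, so the effective keystream is 04 81 04 81 04 81.
byte 0: 115 ⊕   4 = 119
byte 1: 143 ⊕ 129 =  14
byte 2: 213 ⊕   4 = 209
byte 3: 180 ⊕ 129 =  53
byte 4: 109 ⊕   4 = 105
byte 5: 223 ⊕ 129 =  94

77 0e d1 35 69 5e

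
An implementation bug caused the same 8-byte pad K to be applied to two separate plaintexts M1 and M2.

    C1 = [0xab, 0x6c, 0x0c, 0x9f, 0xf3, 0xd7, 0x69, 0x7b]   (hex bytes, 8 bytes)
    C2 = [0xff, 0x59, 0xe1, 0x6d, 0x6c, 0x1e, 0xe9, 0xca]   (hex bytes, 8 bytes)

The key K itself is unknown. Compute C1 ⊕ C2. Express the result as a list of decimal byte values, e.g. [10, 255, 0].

[84, 53, 237, 242, 159, 201, 128, 177]

C1 ⊕ C2 = (M1 ⊕ K) ⊕ (M2 ⊕ K) = M1 ⊕ M2 — the shared key cancels under XOR.
byte 0: ab xor ff = 54
byte 1: 6c xor 59 = 35
byte 2: 0c xor e1 = ed
byte 3: 9f xor 6d = f2
byte 4: f3 xor 6c = 9f
byte 5: d7 xor 1e = c9
byte 6: 69 xor e9 = 80
byte 7: 7b xor ca = b1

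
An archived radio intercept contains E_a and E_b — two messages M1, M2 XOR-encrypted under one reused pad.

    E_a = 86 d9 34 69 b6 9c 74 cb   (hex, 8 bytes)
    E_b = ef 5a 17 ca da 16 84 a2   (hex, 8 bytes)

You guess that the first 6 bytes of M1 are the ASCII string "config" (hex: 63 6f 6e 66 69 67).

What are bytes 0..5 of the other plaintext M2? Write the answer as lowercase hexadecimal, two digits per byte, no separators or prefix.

0aec4dc505ed

First, E_a ⊕ E_b = (M1 ⊕ K) ⊕ (M2 ⊕ K) = M1 ⊕ M2, so the key drops out. Then M2 = (M1 ⊕ M2) ⊕ M1 over the first 6 bytes.
byte 0: (86 ⊕ ef) ⊕ 63 = 69 ⊕ 63 = 0a
byte 1: (d9 ⊕ 5a) ⊕ 6f = 83 ⊕ 6f = ec
byte 2: (34 ⊕ 17) ⊕ 6e = 23 ⊕ 6e = 4d
byte 3: (69 ⊕ ca) ⊕ 66 = a3 ⊕ 66 = c5
byte 4: (b6 ⊕ da) ⊕ 69 = 6c ⊕ 69 = 05
byte 5: (9c ⊕ 16) ⊕ 67 = 8a ⊕ 67 = ed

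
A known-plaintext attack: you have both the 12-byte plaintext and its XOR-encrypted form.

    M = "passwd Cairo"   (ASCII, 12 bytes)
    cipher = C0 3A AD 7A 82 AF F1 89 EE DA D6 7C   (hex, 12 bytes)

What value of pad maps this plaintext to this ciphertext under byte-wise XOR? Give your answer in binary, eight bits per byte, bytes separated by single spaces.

Since cipher = M ⊕ pad, XORing both sides with M gives pad = M ⊕ cipher.
01110000 ^ 11000000 = 10110000
01100001 ^ 00111010 = 01011011
01110011 ^ 10101101 = 11011110
01110011 ^ 01111010 = 00001001
01110111 ^ 10000010 = 11110101
01100100 ^ 10101111 = 11001011
00100000 ^ 11110001 = 11010001
01000011 ^ 10001001 = 11001010
01100001 ^ 11101110 = 10001111
01101001 ^ 11011010 = 10110011
01110010 ^ 11010110 = 10100100
01101111 ^ 01111100 = 00010011

10110000 01011011 11011110 00001001 11110101 11001011 11010001 11001010 10001111 10110011 10100100 00010011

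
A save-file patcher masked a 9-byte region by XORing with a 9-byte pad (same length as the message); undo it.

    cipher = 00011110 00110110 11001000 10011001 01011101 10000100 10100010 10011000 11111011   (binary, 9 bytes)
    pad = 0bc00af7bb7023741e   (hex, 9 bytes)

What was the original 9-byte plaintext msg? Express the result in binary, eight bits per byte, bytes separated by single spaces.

00010101 11110110 11000010 01101110 11100110 11110100 10000001 11101100 11100101

XOR is its own inverse, so applying the key byte-wise gives the result directly.
byte 0: 1e xor 0b = 15
byte 1: 36 xor c0 = f6
byte 2: c8 xor 0a = c2
byte 3: 99 xor f7 = 6e
byte 4: 5d xor bb = e6
byte 5: 84 xor 70 = f4
byte 6: a2 xor 23 = 81
byte 7: 98 xor 74 = ec
byte 8: fb xor 1e = e5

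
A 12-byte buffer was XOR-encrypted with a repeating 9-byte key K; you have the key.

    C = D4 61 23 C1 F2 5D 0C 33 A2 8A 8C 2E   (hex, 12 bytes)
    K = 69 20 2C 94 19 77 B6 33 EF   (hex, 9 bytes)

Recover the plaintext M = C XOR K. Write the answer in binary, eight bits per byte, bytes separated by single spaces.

10111101 01000001 00001111 01010101 11101011 00101010 10111010 00000000 01001101 11100011 10101100 00000010

The 9-byte key repeats, so the effective keystream is 69 20 2c 94 19 77 b6 33 ef 69 20 2c.
byte 0: d4 XOR 69 = bd
byte 1: 61 XOR 20 = 41
byte 2: 23 XOR 2c = 0f
byte 3: c1 XOR 94 = 55
byte 4: f2 XOR 19 = eb
byte 5: 5d XOR 77 = 2a
byte 6: 0c XOR b6 = ba
byte 7: 33 XOR 33 = 00
byte 8: a2 XOR ef = 4d
byte 9: 8a XOR 69 = e3
byte 10: 8c XOR 20 = ac
byte 11: 2e XOR 2c = 02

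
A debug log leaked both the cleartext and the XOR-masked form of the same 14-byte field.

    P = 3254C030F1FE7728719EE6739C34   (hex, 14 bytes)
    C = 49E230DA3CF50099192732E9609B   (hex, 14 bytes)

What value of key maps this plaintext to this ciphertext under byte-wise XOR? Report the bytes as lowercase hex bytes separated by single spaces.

Since C = P ⊕ key, XORing both sides with P gives key = P ⊕ C.
00110010 ^ 01001001 = 01111011
01010100 ^ 11100010 = 10110110
11000000 ^ 00110000 = 11110000
00110000 ^ 11011010 = 11101010
11110001 ^ 00111100 = 11001101
11111110 ^ 11110101 = 00001011
01110111 ^ 00000000 = 01110111
00101000 ^ 10011001 = 10110001
01110001 ^ 00011001 = 01101000
10011110 ^ 00100111 = 10111001
11100110 ^ 00110010 = 11010100
01110011 ^ 11101001 = 10011010
10011100 ^ 01100000 = 11111100
00110100 ^ 10011011 = 10101111

7b b6 f0 ea cd 0b 77 b1 68 b9 d4 9a fc af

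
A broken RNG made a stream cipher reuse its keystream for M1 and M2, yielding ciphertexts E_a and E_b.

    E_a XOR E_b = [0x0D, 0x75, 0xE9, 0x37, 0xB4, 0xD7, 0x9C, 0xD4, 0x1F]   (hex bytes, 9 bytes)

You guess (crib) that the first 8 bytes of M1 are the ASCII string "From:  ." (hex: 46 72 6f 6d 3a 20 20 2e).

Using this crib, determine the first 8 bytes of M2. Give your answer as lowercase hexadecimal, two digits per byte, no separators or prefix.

4b07865a8ef7bcfa

Since E_a ⊕ E_b = M1 ⊕ M2, XORing with the guessed M1 bytes yields the corresponding M2 bytes: M2 = (E_a ⊕ E_b) ⊕ M1.
0d xor 46 = 4b
75 xor 72 = 07
e9 xor 6f = 86
37 xor 6d = 5a
b4 xor 3a = 8e
d7 xor 20 = f7
9c xor 20 = bc
d4 xor 2e = fa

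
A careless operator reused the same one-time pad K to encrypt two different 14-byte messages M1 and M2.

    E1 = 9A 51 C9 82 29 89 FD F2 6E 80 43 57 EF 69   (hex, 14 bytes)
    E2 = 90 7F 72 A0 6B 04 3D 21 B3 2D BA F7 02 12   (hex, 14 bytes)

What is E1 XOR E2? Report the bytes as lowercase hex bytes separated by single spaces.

E1 ⊕ E2 = (M1 ⊕ K) ⊕ (M2 ⊕ K) = M1 ⊕ M2 — the shared key cancels under XOR.
byte 0: 9a xor 90 = 0a
byte 1: 51 xor 7f = 2e
byte 2: c9 xor 72 = bb
byte 3: 82 xor a0 = 22
byte 4: 29 xor 6b = 42
byte 5: 89 xor 04 = 8d
byte 6: fd xor 3d = c0
byte 7: f2 xor 21 = d3
byte 8: 6e xor b3 = dd
byte 9: 80 xor 2d = ad
byte 10: 43 xor ba = f9
byte 11: 57 xor f7 = a0
byte 12: ef xor 02 = ed
byte 13: 69 xor 12 = 7b

0a 2e bb 22 42 8d c0 d3 dd ad f9 a0 ed 7b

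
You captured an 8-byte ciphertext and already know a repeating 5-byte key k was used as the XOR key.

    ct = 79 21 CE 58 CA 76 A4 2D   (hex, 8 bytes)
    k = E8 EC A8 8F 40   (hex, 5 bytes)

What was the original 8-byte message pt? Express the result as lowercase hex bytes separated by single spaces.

91 cd 66 d7 8a 9e 48 85

The 5-byte key repeats, so the effective keystream is e8 ec a8 8f 40 e8 ec a8.
byte 0: 01111001 xor 11101000 = 10010001
byte 1: 00100001 xor 11101100 = 11001101
byte 2: 11001110 xor 10101000 = 01100110
byte 3: 01011000 xor 10001111 = 11010111
byte 4: 11001010 xor 01000000 = 10001010
byte 5: 01110110 xor 11101000 = 10011110
byte 6: 10100100 xor 11101100 = 01001000
byte 7: 00101101 xor 10101000 = 10000101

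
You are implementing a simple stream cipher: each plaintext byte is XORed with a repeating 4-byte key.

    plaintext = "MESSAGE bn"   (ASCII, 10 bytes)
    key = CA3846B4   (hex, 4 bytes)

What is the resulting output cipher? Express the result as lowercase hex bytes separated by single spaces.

The 4-byte key repeats, so the effective keystream is ca 38 46 b4 ca 38 46 b4 ca 38.
byte 0: 01001101 ^ 11001010 = 10000111
byte 1: 01000101 ^ 00111000 = 01111101
byte 2: 01010011 ^ 01000110 = 00010101
byte 3: 01010011 ^ 10110100 = 11100111
byte 4: 01000001 ^ 11001010 = 10001011
byte 5: 01000111 ^ 00111000 = 01111111
byte 6: 01000101 ^ 01000110 = 00000011
byte 7: 00100000 ^ 10110100 = 10010100
byte 8: 01100010 ^ 11001010 = 10101000
byte 9: 01101110 ^ 00111000 = 01010110

87 7d 15 e7 8b 7f 03 94 a8 56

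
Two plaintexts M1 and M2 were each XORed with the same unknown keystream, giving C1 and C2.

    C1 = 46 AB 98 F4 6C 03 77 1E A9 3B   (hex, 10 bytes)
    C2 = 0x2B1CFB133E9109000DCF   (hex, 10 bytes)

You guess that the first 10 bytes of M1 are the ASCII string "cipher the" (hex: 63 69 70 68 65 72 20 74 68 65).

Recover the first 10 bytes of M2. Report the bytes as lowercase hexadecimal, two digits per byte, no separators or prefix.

0ede138f37e05e6acc91

First, C1 ⊕ C2 = (M1 ⊕ K) ⊕ (M2 ⊕ K) = M1 ⊕ M2, so the key drops out. Then M2 = (M1 ⊕ M2) ⊕ M1 over the first 10 bytes.
byte 0: (46 XOR 2b) XOR 63 = 6d XOR 63 = 0e
byte 1: (ab XOR 1c) XOR 69 = b7 XOR 69 = de
byte 2: (98 XOR fb) XOR 70 = 63 XOR 70 = 13
byte 3: (f4 XOR 13) XOR 68 = e7 XOR 68 = 8f
byte 4: (6c XOR 3e) XOR 65 = 52 XOR 65 = 37
byte 5: (03 XOR 91) XOR 72 = 92 XOR 72 = e0
byte 6: (77 XOR 09) XOR 20 = 7e XOR 20 = 5e
byte 7: (1e XOR 00) XOR 74 = 1e XOR 74 = 6a
byte 8: (a9 XOR 0d) XOR 68 = a4 XOR 68 = cc
byte 9: (3b XOR cf) XOR 65 = f4 XOR 65 = 91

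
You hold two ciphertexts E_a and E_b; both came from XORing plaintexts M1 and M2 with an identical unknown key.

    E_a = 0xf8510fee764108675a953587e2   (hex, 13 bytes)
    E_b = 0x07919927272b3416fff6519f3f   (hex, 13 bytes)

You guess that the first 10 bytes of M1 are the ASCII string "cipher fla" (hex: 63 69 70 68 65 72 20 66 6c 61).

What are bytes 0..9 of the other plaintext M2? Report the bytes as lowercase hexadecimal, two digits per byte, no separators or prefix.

First, E_a ⊕ E_b = (M1 ⊕ K) ⊕ (M2 ⊕ K) = M1 ⊕ M2, so the key drops out. Then M2 = (M1 ⊕ M2) ⊕ M1 over the first 10 bytes.
byte 0: (f8 ^ 07) ^ 63 = ff ^ 63 = 9c
byte 1: (51 ^ 91) ^ 69 = c0 ^ 69 = a9
byte 2: (0f ^ 99) ^ 70 = 96 ^ 70 = e6
byte 3: (ee ^ 27) ^ 68 = c9 ^ 68 = a1
byte 4: (76 ^ 27) ^ 65 = 51 ^ 65 = 34
byte 5: (41 ^ 2b) ^ 72 = 6a ^ 72 = 18
byte 6: (08 ^ 34) ^ 20 = 3c ^ 20 = 1c
byte 7: (67 ^ 16) ^ 66 = 71 ^ 66 = 17
byte 8: (5a ^ ff) ^ 6c = a5 ^ 6c = c9
byte 9: (95 ^ f6) ^ 61 = 63 ^ 61 = 02

9ca9e6a134181c17c902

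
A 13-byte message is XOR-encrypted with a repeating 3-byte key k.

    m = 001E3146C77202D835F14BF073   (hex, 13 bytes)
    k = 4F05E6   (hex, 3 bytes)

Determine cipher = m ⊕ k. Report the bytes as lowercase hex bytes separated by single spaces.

The 3-byte key repeats, so the effective keystream is 4f 05 e6 4f 05 e6 4f 05 e6 4f 05 e6 4f.
byte 0: 00 ⊕ 4f = 4f
byte 1: 1e ⊕ 05 = 1b
byte 2: 31 ⊕ e6 = d7
byte 3: 46 ⊕ 4f = 09
byte 4: c7 ⊕ 05 = c2
byte 5: 72 ⊕ e6 = 94
byte 6: 02 ⊕ 4f = 4d
byte 7: d8 ⊕ 05 = dd
byte 8: 35 ⊕ e6 = d3
byte 9: f1 ⊕ 4f = be
byte 10: 4b ⊕ 05 = 4e
byte 11: f0 ⊕ e6 = 16
byte 12: 73 ⊕ 4f = 3c

4f 1b d7 09 c2 94 4d dd d3 be 4e 16 3c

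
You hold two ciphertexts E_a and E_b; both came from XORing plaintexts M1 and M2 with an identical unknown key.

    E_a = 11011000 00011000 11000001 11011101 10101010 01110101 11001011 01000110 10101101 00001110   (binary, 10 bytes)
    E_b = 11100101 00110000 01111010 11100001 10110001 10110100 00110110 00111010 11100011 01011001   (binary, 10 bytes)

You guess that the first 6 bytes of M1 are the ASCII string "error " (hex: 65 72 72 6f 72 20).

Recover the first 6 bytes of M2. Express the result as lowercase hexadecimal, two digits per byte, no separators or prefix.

First, E_a ⊕ E_b = (M1 ⊕ K) ⊕ (M2 ⊕ K) = M1 ⊕ M2, so the key drops out. Then M2 = (M1 ⊕ M2) ⊕ M1 over the first 6 bytes.
byte 0: (d8 xor e5) xor 65 = 3d xor 65 = 58
byte 1: (18 xor 30) xor 72 = 28 xor 72 = 5a
byte 2: (c1 xor 7a) xor 72 = bb xor 72 = c9
byte 3: (dd xor e1) xor 6f = 3c xor 6f = 53
byte 4: (aa xor b1) xor 72 = 1b xor 72 = 69
byte 5: (75 xor b4) xor 20 = c1 xor 20 = e1

585ac95369e1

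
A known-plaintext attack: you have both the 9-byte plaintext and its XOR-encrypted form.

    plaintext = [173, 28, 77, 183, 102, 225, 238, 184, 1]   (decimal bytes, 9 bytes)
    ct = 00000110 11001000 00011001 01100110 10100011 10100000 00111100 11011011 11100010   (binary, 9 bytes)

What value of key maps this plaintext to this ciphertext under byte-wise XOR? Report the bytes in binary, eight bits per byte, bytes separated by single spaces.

10101011 11010100 01010100 11010001 11000101 01000001 11010010 01100011 11100011

Since ct = plaintext ⊕ key, XORing both sides with plaintext gives key = plaintext ⊕ ct.
byte 0: 173 ^   6 = 171
byte 1:  28 ^ 200 = 212
byte 2:  77 ^  25 =  84
byte 3: 183 ^ 102 = 209
byte 4: 102 ^ 163 = 197
byte 5: 225 ^ 160 =  65
byte 6: 238 ^  60 = 210
byte 7: 184 ^ 219 =  99
byte 8:   1 ^ 226 = 227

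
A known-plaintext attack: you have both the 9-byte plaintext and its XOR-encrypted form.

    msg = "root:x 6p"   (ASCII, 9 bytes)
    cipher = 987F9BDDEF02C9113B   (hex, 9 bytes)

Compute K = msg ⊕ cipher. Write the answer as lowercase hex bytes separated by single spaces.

ea 10 f4 a9 d5 7a e9 27 4b

Since cipher = msg ⊕ K, XORing both sides with msg gives K = msg ⊕ cipher.
byte 0: 72 ⊕ 98 = ea
byte 1: 6f ⊕ 7f = 10
byte 2: 6f ⊕ 9b = f4
byte 3: 74 ⊕ dd = a9
byte 4: 3a ⊕ ef = d5
byte 5: 78 ⊕ 02 = 7a
byte 6: 20 ⊕ c9 = e9
byte 7: 36 ⊕ 11 = 27
byte 8: 70 ⊕ 3b = 4b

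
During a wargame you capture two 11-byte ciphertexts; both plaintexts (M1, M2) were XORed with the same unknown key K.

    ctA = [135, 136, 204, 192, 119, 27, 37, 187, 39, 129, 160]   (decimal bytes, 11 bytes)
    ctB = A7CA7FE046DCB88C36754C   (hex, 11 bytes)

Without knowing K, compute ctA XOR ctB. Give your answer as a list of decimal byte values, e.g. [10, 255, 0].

ctA ⊕ ctB = (M1 ⊕ K) ⊕ (M2 ⊕ K) = M1 ⊕ M2 — the shared key cancels under XOR.
87 XOR a7 = 20
88 XOR ca = 42
cc XOR 7f = b3
c0 XOR e0 = 20
77 XOR 46 = 31
1b XOR dc = c7
25 XOR b8 = 9d
bb XOR 8c = 37
27 XOR 36 = 11
81 XOR 75 = f4
a0 XOR 4c = ec

[32, 66, 179, 32, 49, 199, 157, 55, 17, 244, 236]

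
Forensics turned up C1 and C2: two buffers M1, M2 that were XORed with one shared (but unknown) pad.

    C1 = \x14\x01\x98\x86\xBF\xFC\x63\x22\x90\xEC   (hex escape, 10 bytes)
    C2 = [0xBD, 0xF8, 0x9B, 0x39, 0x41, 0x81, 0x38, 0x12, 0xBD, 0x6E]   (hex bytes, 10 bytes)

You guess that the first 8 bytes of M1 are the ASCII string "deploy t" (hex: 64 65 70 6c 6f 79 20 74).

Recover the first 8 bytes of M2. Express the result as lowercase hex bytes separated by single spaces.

cd 9c 73 d3 91 04 7b 44

First, C1 ⊕ C2 = (M1 ⊕ K) ⊕ (M2 ⊕ K) = M1 ⊕ M2, so the key drops out. Then M2 = (M1 ⊕ M2) ⊕ M1 over the first 8 bytes.
byte 0: (14 XOR bd) XOR 64 = a9 XOR 64 = cd
byte 1: (01 XOR f8) XOR 65 = f9 XOR 65 = 9c
byte 2: (98 XOR 9b) XOR 70 = 03 XOR 70 = 73
byte 3: (86 XOR 39) XOR 6c = bf XOR 6c = d3
byte 4: (bf XOR 41) XOR 6f = fe XOR 6f = 91
byte 5: (fc XOR 81) XOR 79 = 7d XOR 79 = 04
byte 6: (63 XOR 38) XOR 20 = 5b XOR 20 = 7b
byte 7: (22 XOR 12) XOR 74 = 30 XOR 74 = 44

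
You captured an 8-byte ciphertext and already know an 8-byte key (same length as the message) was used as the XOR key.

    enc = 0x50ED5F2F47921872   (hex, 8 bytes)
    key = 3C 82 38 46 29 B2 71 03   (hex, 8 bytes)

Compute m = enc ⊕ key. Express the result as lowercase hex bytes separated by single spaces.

byte 0: 50 ⊕ 3c = 6c
byte 1: ed ⊕ 82 = 6f
byte 2: 5f ⊕ 38 = 67
byte 3: 2f ⊕ 46 = 69
byte 4: 47 ⊕ 29 = 6e
byte 5: 92 ⊕ b2 = 20
byte 6: 18 ⊕ 71 = 69
byte 7: 72 ⊕ 03 = 71

6c 6f 67 69 6e 20 69 71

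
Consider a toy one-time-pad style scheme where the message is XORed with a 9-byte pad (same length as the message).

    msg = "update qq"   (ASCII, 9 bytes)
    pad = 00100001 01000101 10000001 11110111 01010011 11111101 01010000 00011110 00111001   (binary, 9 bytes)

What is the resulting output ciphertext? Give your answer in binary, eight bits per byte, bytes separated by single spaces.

75 ⊕ 21 = 54
70 ⊕ 45 = 35
64 ⊕ 81 = e5
61 ⊕ f7 = 96
74 ⊕ 53 = 27
65 ⊕ fd = 98
20 ⊕ 50 = 70
71 ⊕ 1e = 6f
71 ⊕ 39 = 48

01010100 00110101 11100101 10010110 00100111 10011000 01110000 01101111 01001000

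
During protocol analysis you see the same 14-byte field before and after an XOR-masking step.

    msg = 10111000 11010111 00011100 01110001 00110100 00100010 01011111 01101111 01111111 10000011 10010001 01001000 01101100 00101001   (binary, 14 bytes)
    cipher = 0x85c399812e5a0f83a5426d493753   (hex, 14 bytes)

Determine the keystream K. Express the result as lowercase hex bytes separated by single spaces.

Since cipher = msg ⊕ K, XORing both sides with msg gives K = msg ⊕ cipher.
b8 ^ 85 = 3d
d7 ^ c3 = 14
1c ^ 99 = 85
71 ^ 81 = f0
34 ^ 2e = 1a
22 ^ 5a = 78
5f ^ 0f = 50
6f ^ 83 = ec
7f ^ a5 = da
83 ^ 42 = c1
91 ^ 6d = fc
48 ^ 49 = 01
6c ^ 37 = 5b
29 ^ 53 = 7a

3d 14 85 f0 1a 78 50 ec da c1 fc 01 5b 7a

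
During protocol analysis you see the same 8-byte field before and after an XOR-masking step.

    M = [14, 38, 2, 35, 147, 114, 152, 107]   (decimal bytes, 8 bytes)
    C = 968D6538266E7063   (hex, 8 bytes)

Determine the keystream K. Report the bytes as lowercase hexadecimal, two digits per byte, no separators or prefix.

98ab671bb51ce808

Since C = M ⊕ K, XORing both sides with M gives K = M ⊕ C.
0e ⊕ 96 = 98
26 ⊕ 8d = ab
02 ⊕ 65 = 67
23 ⊕ 38 = 1b
93 ⊕ 26 = b5
72 ⊕ 6e = 1c
98 ⊕ 70 = e8
6b ⊕ 63 = 08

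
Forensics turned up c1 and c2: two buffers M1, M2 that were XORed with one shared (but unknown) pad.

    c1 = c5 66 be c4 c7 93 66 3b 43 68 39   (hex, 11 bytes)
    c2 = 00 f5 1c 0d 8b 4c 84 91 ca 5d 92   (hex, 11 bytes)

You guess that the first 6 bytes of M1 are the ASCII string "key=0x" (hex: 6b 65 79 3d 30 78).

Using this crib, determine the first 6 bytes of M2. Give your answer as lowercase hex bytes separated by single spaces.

ae f6 db f4 7c a7

First, c1 ⊕ c2 = (M1 ⊕ K) ⊕ (M2 ⊕ K) = M1 ⊕ M2, so the key drops out. Then M2 = (M1 ⊕ M2) ⊕ M1 over the first 6 bytes.
byte 0: (c5 ⊕ 00) ⊕ 6b = c5 ⊕ 6b = ae
byte 1: (66 ⊕ f5) ⊕ 65 = 93 ⊕ 65 = f6
byte 2: (be ⊕ 1c) ⊕ 79 = a2 ⊕ 79 = db
byte 3: (c4 ⊕ 0d) ⊕ 3d = c9 ⊕ 3d = f4
byte 4: (c7 ⊕ 8b) ⊕ 30 = 4c ⊕ 30 = 7c
byte 5: (93 ⊕ 4c) ⊕ 78 = df ⊕ 78 = a7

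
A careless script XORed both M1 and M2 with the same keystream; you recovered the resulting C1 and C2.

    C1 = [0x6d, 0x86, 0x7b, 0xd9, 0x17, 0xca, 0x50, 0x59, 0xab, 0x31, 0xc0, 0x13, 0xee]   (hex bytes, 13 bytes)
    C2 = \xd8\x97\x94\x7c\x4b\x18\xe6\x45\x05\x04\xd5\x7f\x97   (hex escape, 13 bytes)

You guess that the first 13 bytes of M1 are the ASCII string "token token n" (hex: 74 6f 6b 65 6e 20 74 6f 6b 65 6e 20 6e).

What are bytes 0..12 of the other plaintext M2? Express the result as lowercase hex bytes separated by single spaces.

First, C1 ⊕ C2 = (M1 ⊕ K) ⊕ (M2 ⊕ K) = M1 ⊕ M2, so the key drops out. Then M2 = (M1 ⊕ M2) ⊕ M1 over the first 13 bytes.
byte 0: (6d xor d8) xor 74 = b5 xor 74 = c1
byte 1: (86 xor 97) xor 6f = 11 xor 6f = 7e
byte 2: (7b xor 94) xor 6b = ef xor 6b = 84
byte 3: (d9 xor 7c) xor 65 = a5 xor 65 = c0
byte 4: (17 xor 4b) xor 6e = 5c xor 6e = 32
byte 5: (ca xor 18) xor 20 = d2 xor 20 = f2
byte 6: (50 xor e6) xor 74 = b6 xor 74 = c2
byte 7: (59 xor 45) xor 6f = 1c xor 6f = 73
byte 8: (ab xor 05) xor 6b = ae xor 6b = c5
byte 9: (31 xor 04) xor 65 = 35 xor 65 = 50
byte 10: (c0 xor d5) xor 6e = 15 xor 6e = 7b
byte 11: (13 xor 7f) xor 20 = 6c xor 20 = 4c
byte 12: (ee xor 97) xor 6e = 79 xor 6e = 17

c1 7e 84 c0 32 f2 c2 73 c5 50 7b 4c 17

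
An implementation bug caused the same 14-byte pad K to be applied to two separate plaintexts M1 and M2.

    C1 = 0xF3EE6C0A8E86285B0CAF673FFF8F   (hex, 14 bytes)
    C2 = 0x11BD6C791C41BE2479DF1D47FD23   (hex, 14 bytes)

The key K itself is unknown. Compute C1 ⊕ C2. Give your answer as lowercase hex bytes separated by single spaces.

e2 53 00 73 92 c7 96 7f 75 70 7a 78 02 ac

C1 ⊕ C2 = (M1 ⊕ K) ⊕ (M2 ⊕ K) = M1 ⊕ M2 — the shared key cancels under XOR.
byte 0: f3 ^ 11 = e2
byte 1: ee ^ bd = 53
byte 2: 6c ^ 6c = 00
byte 3: 0a ^ 79 = 73
byte 4: 8e ^ 1c = 92
byte 5: 86 ^ 41 = c7
byte 6: 28 ^ be = 96
byte 7: 5b ^ 24 = 7f
byte 8: 0c ^ 79 = 75
byte 9: af ^ df = 70
byte 10: 67 ^ 1d = 7a
byte 11: 3f ^ 47 = 78
byte 12: ff ^ fd = 02
byte 13: 8f ^ 23 = ac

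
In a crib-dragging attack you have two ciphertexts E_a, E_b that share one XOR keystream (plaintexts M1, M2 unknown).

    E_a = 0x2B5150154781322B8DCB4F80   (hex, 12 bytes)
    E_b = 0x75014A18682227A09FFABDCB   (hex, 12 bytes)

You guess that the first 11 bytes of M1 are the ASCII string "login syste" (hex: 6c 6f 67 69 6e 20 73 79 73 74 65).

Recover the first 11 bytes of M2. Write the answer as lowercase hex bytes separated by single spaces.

First, E_a ⊕ E_b = (M1 ⊕ K) ⊕ (M2 ⊕ K) = M1 ⊕ M2, so the key drops out. Then M2 = (M1 ⊕ M2) ⊕ M1 over the first 11 bytes.
byte 0: (2b XOR 75) XOR 6c = 5e XOR 6c = 32
byte 1: (51 XOR 01) XOR 6f = 50 XOR 6f = 3f
byte 2: (50 XOR 4a) XOR 67 = 1a XOR 67 = 7d
byte 3: (15 XOR 18) XOR 69 = 0d XOR 69 = 64
byte 4: (47 XOR 68) XOR 6e = 2f XOR 6e = 41
byte 5: (81 XOR 22) XOR 20 = a3 XOR 20 = 83
byte 6: (32 XOR 27) XOR 73 = 15 XOR 73 = 66
byte 7: (2b XOR a0) XOR 79 = 8b XOR 79 = f2
byte 8: (8d XOR 9f) XOR 73 = 12 XOR 73 = 61
byte 9: (cb XOR fa) XOR 74 = 31 XOR 74 = 45
byte 10: (4f XOR bd) XOR 65 = f2 XOR 65 = 97

32 3f 7d 64 41 83 66 f2 61 45 97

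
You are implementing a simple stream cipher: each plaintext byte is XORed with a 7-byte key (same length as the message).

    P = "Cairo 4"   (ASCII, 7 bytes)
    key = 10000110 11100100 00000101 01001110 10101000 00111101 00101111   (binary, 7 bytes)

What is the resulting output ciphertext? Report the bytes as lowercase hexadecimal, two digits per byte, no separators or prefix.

c5856c3cc71d1b

 67 ⊕ 134 = 197
 97 ⊕ 228 = 133
105 ⊕   5 = 108
114 ⊕  78 =  60
111 ⊕ 168 = 199
 32 ⊕  61 =  29
 52 ⊕  47 =  27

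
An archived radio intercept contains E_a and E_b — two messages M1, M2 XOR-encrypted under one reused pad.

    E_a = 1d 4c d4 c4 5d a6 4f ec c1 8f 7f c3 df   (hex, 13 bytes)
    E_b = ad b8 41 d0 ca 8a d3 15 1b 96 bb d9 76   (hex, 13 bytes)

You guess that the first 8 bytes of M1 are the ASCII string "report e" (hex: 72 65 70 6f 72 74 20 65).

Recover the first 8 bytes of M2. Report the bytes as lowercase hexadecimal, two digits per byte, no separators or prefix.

First, E_a ⊕ E_b = (M1 ⊕ K) ⊕ (M2 ⊕ K) = M1 ⊕ M2, so the key drops out. Then M2 = (M1 ⊕ M2) ⊕ M1 over the first 8 bytes.
byte 0: (1d ⊕ ad) ⊕ 72 = b0 ⊕ 72 = c2
byte 1: (4c ⊕ b8) ⊕ 65 = f4 ⊕ 65 = 91
byte 2: (d4 ⊕ 41) ⊕ 70 = 95 ⊕ 70 = e5
byte 3: (c4 ⊕ d0) ⊕ 6f = 14 ⊕ 6f = 7b
byte 4: (5d ⊕ ca) ⊕ 72 = 97 ⊕ 72 = e5
byte 5: (a6 ⊕ 8a) ⊕ 74 = 2c ⊕ 74 = 58
byte 6: (4f ⊕ d3) ⊕ 20 = 9c ⊕ 20 = bc
byte 7: (ec ⊕ 15) ⊕ 65 = f9 ⊕ 65 = 9c

c291e57be558bc9c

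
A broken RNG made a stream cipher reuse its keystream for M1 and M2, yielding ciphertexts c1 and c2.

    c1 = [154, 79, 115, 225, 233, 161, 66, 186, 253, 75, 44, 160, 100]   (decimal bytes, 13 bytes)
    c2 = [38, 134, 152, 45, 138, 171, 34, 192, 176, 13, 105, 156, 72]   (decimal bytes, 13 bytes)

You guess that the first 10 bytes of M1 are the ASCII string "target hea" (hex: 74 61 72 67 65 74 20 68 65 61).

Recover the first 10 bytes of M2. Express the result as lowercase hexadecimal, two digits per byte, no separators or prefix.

c8a899ab067e40122827

First, c1 ⊕ c2 = (M1 ⊕ K) ⊕ (M2 ⊕ K) = M1 ⊕ M2, so the key drops out. Then M2 = (M1 ⊕ M2) ⊕ M1 over the first 10 bytes.
byte 0: (9a XOR 26) XOR 74 = bc XOR 74 = c8
byte 1: (4f XOR 86) XOR 61 = c9 XOR 61 = a8
byte 2: (73 XOR 98) XOR 72 = eb XOR 72 = 99
byte 3: (e1 XOR 2d) XOR 67 = cc XOR 67 = ab
byte 4: (e9 XOR 8a) XOR 65 = 63 XOR 65 = 06
byte 5: (a1 XOR ab) XOR 74 = 0a XOR 74 = 7e
byte 6: (42 XOR 22) XOR 20 = 60 XOR 20 = 40
byte 7: (ba XOR c0) XOR 68 = 7a XOR 68 = 12
byte 8: (fd XOR b0) XOR 65 = 4d XOR 65 = 28
byte 9: (4b XOR 0d) XOR 61 = 46 XOR 61 = 27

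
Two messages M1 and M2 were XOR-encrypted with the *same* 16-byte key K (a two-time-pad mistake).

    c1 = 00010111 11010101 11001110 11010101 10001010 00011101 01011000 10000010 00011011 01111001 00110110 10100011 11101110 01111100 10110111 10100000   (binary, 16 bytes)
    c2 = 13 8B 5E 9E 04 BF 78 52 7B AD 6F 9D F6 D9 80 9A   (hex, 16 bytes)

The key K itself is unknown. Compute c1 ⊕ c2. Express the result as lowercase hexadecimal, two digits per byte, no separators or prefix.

045e904b8ea220d060d4593e18a5373a

c1 ⊕ c2 = (M1 ⊕ K) ⊕ (M2 ⊕ K) = M1 ⊕ M2 — the shared key cancels under XOR.
 23 XOR  19 =   4
213 XOR 139 =  94
206 XOR  94 = 144
213 XOR 158 =  75
138 XOR   4 = 142
 29 XOR 191 = 162
 88 XOR 120 =  32
130 XOR  82 = 208
 27 XOR 123 =  96
121 XOR 173 = 212
 54 XOR 111 =  89
163 XOR 157 =  62
238 XOR 246 =  24
124 XOR 217 = 165
183 XOR 128 =  55
160 XOR 154 =  58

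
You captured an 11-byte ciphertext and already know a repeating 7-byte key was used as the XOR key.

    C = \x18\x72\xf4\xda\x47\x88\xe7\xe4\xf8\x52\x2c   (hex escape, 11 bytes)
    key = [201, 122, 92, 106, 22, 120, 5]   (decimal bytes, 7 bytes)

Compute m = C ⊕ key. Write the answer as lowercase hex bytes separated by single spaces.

The 7-byte key repeats, so the effective keystream is c9 7a 5c 6a 16 78 05 c9 7a 5c 6a.
byte 0: 18 XOR c9 = d1
byte 1: 72 XOR 7a = 08
byte 2: f4 XOR 5c = a8
byte 3: da XOR 6a = b0
byte 4: 47 XOR 16 = 51
byte 5: 88 XOR 78 = f0
byte 6: e7 XOR 05 = e2
byte 7: e4 XOR c9 = 2d
byte 8: f8 XOR 7a = 82
byte 9: 52 XOR 5c = 0e
byte 10: 2c XOR 6a = 46

d1 08 a8 b0 51 f0 e2 2d 82 0e 46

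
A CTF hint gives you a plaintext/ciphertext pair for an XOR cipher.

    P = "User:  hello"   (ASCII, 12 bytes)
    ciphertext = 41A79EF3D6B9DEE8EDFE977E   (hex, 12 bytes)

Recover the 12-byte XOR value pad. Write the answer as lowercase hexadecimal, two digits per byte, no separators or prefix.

14d4fb81ec99fe808892fb11

Since ciphertext = P ⊕ pad, XORing both sides with P gives pad = P ⊕ ciphertext.
 85 ⊕  65 =  20
115 ⊕ 167 = 212
101 ⊕ 158 = 251
114 ⊕ 243 = 129
 58 ⊕ 214 = 236
 32 ⊕ 185 = 153
 32 ⊕ 222 = 254
104 ⊕ 232 = 128
101 ⊕ 237 = 136
108 ⊕ 254 = 146
108 ⊕ 151 = 251
111 ⊕ 126 =  17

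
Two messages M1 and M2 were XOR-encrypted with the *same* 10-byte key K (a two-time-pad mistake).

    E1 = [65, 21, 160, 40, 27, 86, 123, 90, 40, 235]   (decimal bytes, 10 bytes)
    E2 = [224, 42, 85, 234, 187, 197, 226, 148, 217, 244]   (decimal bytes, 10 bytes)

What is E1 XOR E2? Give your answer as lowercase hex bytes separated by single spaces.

a1 3f f5 c2 a0 93 99 ce f1 1f

E1 ⊕ E2 = (M1 ⊕ K) ⊕ (M2 ⊕ K) = M1 ⊕ M2 — the shared key cancels under XOR.
 65 ^ 224 = 161
 21 ^  42 =  63
160 ^  85 = 245
 40 ^ 234 = 194
 27 ^ 187 = 160
 86 ^ 197 = 147
123 ^ 226 = 153
 90 ^ 148 = 206
 40 ^ 217 = 241
235 ^ 244 =  31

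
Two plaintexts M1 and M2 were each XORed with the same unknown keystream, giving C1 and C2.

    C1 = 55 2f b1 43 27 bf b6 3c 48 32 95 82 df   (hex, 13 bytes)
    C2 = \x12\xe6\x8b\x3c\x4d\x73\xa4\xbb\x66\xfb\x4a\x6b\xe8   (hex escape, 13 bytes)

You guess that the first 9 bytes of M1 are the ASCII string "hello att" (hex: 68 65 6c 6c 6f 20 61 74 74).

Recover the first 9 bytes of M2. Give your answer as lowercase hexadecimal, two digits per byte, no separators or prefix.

First, C1 ⊕ C2 = (M1 ⊕ K) ⊕ (M2 ⊕ K) = M1 ⊕ M2, so the key drops out. Then M2 = (M1 ⊕ M2) ⊕ M1 over the first 9 bytes.
byte 0: (55 XOR 12) XOR 68 = 47 XOR 68 = 2f
byte 1: (2f XOR e6) XOR 65 = c9 XOR 65 = ac
byte 2: (b1 XOR 8b) XOR 6c = 3a XOR 6c = 56
byte 3: (43 XOR 3c) XOR 6c = 7f XOR 6c = 13
byte 4: (27 XOR 4d) XOR 6f = 6a XOR 6f = 05
byte 5: (bf XOR 73) XOR 20 = cc XOR 20 = ec
byte 6: (b6 XOR a4) XOR 61 = 12 XOR 61 = 73
byte 7: (3c XOR bb) XOR 74 = 87 XOR 74 = f3
byte 8: (48 XOR 66) XOR 74 = 2e XOR 74 = 5a

2fac561305ec73f35a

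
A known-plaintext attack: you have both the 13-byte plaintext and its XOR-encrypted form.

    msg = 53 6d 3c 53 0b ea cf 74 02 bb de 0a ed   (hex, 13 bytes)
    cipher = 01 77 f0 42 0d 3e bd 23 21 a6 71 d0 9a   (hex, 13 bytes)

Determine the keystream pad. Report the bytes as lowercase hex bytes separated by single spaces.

Since cipher = msg ⊕ pad, XORing both sides with msg gives pad = msg ⊕ cipher.
53 ⊕ 01 = 52
6d ⊕ 77 = 1a
3c ⊕ f0 = cc
53 ⊕ 42 = 11
0b ⊕ 0d = 06
ea ⊕ 3e = d4
cf ⊕ bd = 72
74 ⊕ 23 = 57
02 ⊕ 21 = 23
bb ⊕ a6 = 1d
de ⊕ 71 = af
0a ⊕ d0 = da
ed ⊕ 9a = 77

52 1a cc 11 06 d4 72 57 23 1d af da 77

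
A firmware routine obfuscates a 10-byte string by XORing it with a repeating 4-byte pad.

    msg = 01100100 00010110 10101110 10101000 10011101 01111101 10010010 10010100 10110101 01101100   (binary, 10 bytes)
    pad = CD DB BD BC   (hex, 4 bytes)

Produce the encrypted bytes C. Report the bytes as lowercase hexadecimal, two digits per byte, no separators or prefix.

a9cd131450a62f2878b7

The 4-byte key repeats, so the effective keystream is cd db bd bc cd db bd bc cd db.
byte 0: 64 ⊕ cd = a9
byte 1: 16 ⊕ db = cd
byte 2: ae ⊕ bd = 13
byte 3: a8 ⊕ bc = 14
byte 4: 9d ⊕ cd = 50
byte 5: 7d ⊕ db = a6
byte 6: 92 ⊕ bd = 2f
byte 7: 94 ⊕ bc = 28
byte 8: b5 ⊕ cd = 78
byte 9: 6c ⊕ db = b7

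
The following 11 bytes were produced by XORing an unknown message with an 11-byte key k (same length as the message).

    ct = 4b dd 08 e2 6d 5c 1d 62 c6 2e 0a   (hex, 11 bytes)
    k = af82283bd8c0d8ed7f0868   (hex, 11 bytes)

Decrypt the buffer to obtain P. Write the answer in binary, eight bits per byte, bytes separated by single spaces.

XOR is its own inverse, so applying the key byte-wise gives the result directly.
byte 0: 4b xor af = e4
byte 1: dd xor 82 = 5f
byte 2: 08 xor 28 = 20
byte 3: e2 xor 3b = d9
byte 4: 6d xor d8 = b5
byte 5: 5c xor c0 = 9c
byte 6: 1d xor d8 = c5
byte 7: 62 xor ed = 8f
byte 8: c6 xor 7f = b9
byte 9: 2e xor 08 = 26
byte 10: 0a xor 68 = 62

11100100 01011111 00100000 11011001 10110101 10011100 11000101 10001111 10111001 00100110 01100010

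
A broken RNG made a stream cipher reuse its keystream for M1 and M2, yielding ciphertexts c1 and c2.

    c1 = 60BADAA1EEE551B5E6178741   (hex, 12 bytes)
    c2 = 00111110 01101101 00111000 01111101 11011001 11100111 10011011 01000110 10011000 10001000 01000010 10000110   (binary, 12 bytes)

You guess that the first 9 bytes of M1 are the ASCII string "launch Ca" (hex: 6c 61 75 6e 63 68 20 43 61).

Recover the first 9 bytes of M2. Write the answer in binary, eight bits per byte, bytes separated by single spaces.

00110010 10110110 10010111 10110010 01010100 01101010 11101010 10110000 00011111

First, c1 ⊕ c2 = (M1 ⊕ K) ⊕ (M2 ⊕ K) = M1 ⊕ M2, so the key drops out. Then M2 = (M1 ⊕ M2) ⊕ M1 over the first 9 bytes.
byte 0: (60 ⊕ 3e) ⊕ 6c = 5e ⊕ 6c = 32
byte 1: (ba ⊕ 6d) ⊕ 61 = d7 ⊕ 61 = b6
byte 2: (da ⊕ 38) ⊕ 75 = e2 ⊕ 75 = 97
byte 3: (a1 ⊕ 7d) ⊕ 6e = dc ⊕ 6e = b2
byte 4: (ee ⊕ d9) ⊕ 63 = 37 ⊕ 63 = 54
byte 5: (e5 ⊕ e7) ⊕ 68 = 02 ⊕ 68 = 6a
byte 6: (51 ⊕ 9b) ⊕ 20 = ca ⊕ 20 = ea
byte 7: (b5 ⊕ 46) ⊕ 43 = f3 ⊕ 43 = b0
byte 8: (e6 ⊕ 98) ⊕ 61 = 7e ⊕ 61 = 1f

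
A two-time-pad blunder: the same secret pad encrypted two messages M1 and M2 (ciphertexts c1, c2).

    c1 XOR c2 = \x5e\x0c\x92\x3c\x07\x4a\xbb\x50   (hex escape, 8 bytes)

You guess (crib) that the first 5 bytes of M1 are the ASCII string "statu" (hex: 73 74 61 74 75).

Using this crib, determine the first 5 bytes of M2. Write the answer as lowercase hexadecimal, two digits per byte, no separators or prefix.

2d78f34872

Since c1 ⊕ c2 = M1 ⊕ M2, XORing with the guessed M1 bytes yields the corresponding M2 bytes: M2 = (c1 ⊕ c2) ⊕ M1.
5e XOR 73 = 2d
0c XOR 74 = 78
92 XOR 61 = f3
3c XOR 74 = 48
07 XOR 75 = 72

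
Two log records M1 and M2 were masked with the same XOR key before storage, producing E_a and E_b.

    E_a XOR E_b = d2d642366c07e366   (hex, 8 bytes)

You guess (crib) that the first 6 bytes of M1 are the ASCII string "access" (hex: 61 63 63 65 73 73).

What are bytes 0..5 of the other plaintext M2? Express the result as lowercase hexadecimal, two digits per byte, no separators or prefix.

b3b521531f74

Since E_a ⊕ E_b = M1 ⊕ M2, XORing with the guessed M1 bytes yields the corresponding M2 bytes: M2 = (E_a ⊕ E_b) ⊕ M1.
d2 ⊕ 61 = b3
d6 ⊕ 63 = b5
42 ⊕ 63 = 21
36 ⊕ 65 = 53
6c ⊕ 73 = 1f
07 ⊕ 73 = 74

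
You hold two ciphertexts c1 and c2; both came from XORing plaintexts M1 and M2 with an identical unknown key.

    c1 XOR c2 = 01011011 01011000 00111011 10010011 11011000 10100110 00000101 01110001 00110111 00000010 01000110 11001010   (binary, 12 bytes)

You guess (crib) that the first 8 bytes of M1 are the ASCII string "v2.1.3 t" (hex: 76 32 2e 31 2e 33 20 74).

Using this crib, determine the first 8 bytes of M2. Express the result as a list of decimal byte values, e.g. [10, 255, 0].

Since c1 ⊕ c2 = M1 ⊕ M2, XORing with the guessed M1 bytes yields the corresponding M2 bytes: M2 = (c1 ⊕ c2) ⊕ M1.
byte 0: 5b ^ 76 = 2d
byte 1: 58 ^ 32 = 6a
byte 2: 3b ^ 2e = 15
byte 3: 93 ^ 31 = a2
byte 4: d8 ^ 2e = f6
byte 5: a6 ^ 33 = 95
byte 6: 05 ^ 20 = 25
byte 7: 71 ^ 74 = 05

[45, 106, 21, 162, 246, 149, 37, 5]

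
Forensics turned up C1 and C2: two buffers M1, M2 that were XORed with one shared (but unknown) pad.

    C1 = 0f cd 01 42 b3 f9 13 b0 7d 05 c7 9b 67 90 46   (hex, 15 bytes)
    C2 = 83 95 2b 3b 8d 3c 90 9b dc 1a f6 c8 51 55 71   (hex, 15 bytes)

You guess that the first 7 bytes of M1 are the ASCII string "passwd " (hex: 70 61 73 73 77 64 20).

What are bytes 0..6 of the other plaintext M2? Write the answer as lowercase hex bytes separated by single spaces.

fc 39 59 0a 49 a1 a3

First, C1 ⊕ C2 = (M1 ⊕ K) ⊕ (M2 ⊕ K) = M1 ⊕ M2, so the key drops out. Then M2 = (M1 ⊕ M2) ⊕ M1 over the first 7 bytes.
byte 0: (0f XOR 83) XOR 70 = 8c XOR 70 = fc
byte 1: (cd XOR 95) XOR 61 = 58 XOR 61 = 39
byte 2: (01 XOR 2b) XOR 73 = 2a XOR 73 = 59
byte 3: (42 XOR 3b) XOR 73 = 79 XOR 73 = 0a
byte 4: (b3 XOR 8d) XOR 77 = 3e XOR 77 = 49
byte 5: (f9 XOR 3c) XOR 64 = c5 XOR 64 = a1
byte 6: (13 XOR 90) XOR 20 = 83 XOR 20 = a3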